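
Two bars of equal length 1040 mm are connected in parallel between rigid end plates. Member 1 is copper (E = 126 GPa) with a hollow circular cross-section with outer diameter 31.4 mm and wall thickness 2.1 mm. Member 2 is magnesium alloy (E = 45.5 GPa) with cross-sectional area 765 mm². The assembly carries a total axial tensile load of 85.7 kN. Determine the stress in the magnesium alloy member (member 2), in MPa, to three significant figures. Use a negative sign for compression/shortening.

65.9 MPa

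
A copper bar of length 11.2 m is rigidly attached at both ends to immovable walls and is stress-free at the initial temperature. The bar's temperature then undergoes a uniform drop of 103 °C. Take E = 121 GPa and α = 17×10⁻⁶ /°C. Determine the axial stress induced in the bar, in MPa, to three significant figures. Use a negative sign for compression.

212 MPa

Free thermal expansion αLΔT = 17e-6 · 11200 · -103 = -19.61 mm.
The walls impose strain ε = −(-19.61)/11200 = 1.7510e-03; σ = Eε = 121000 · 1.7510e-03 = 211.9 MPa.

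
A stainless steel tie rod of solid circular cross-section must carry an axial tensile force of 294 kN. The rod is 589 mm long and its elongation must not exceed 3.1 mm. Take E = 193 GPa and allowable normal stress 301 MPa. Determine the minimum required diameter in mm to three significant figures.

35.3 mm

Required area A ≥ P/σ_allow = 294000/301 = 976.7 mm².
For a solid circular section, d ≥ √(4A/π) = 35.27 mm.
Elongation limit: A ≥ PL/(Eδ_allow) = 294000·589/(193000·3.1) = 289.4 mm² ⇒ d ≥ 19.2 mm.
The stress limit governs.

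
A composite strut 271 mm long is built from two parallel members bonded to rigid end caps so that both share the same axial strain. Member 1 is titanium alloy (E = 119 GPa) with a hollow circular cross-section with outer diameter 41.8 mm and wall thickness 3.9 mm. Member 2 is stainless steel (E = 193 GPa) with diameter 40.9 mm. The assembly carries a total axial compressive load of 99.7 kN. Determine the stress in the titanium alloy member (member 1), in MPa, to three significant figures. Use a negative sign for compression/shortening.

-38.4 MPa

A_1 = 464.4 mm².
A_2 = 1314 mm².
Equal strain + equilibrium ⇒ each member carries load in proportion to AE: A₁E₁ = 55260000 N, A₂E₂ = 253600000 N, ΣAE = 308800000 N.
σ₁ = P·E₁/ΣAE = -99700·119000/308800000 = -38.42 MPa.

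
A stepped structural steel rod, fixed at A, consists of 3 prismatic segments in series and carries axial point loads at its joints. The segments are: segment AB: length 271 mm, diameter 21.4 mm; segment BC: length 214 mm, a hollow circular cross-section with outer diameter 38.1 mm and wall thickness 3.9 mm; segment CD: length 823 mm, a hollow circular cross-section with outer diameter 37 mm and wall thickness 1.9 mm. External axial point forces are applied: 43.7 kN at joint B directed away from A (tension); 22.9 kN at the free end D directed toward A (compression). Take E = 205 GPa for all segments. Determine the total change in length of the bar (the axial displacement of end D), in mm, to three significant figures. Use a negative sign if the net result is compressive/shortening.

-0.419 mm

Internal axial forces (sectioning from the free end, tension +): N_CD = -22.9 kN, N_BC = -22.9 kN, N_AB = 20.8 kN.
A_AB = 359.7 mm².
A_BC = 419 mm².
A_CD = 209.5 mm².
δ_AB = 20800·271/(359.7·205000) = 0.07645 mm
δ_BC = -22900·214/(419·205000) = -0.05705 mm
δ_CD = -22900·823/(209.5·205000) = -0.4388 mm
δ = Σδ_i = -0.4194 mm.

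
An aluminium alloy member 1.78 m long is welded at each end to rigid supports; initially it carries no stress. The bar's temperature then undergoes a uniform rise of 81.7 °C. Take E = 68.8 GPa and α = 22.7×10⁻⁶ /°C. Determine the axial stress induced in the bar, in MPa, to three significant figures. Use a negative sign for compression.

Free thermal expansion αLΔT = 22.7e-6 · 1780 · 81.7 = 3.301 mm.
The walls impose strain ε = −(3.301)/1780 = -1.8546e-03; σ = Eε = 68800 · -1.8546e-03 = -127.6 MPa.

-128 MPa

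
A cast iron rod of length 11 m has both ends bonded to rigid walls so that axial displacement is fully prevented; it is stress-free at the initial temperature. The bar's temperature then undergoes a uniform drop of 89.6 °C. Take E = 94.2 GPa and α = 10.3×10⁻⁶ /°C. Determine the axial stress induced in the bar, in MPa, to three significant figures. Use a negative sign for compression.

86.9 MPa

Free thermal expansion αLΔT = 10.3e-6 · 11000 · -89.6 = -10.15 mm.
The walls impose strain ε = −(-10.15)/11000 = 9.2288e-04; σ = Eε = 94200 · 9.2288e-04 = 86.94 MPa.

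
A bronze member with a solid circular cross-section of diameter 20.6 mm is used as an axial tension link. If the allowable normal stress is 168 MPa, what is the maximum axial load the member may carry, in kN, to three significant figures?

56.0 kN

A = 333.3 mm².
P_max = σ_allow · A = 168 · 333.3 = 55990 N = 55.99 kN.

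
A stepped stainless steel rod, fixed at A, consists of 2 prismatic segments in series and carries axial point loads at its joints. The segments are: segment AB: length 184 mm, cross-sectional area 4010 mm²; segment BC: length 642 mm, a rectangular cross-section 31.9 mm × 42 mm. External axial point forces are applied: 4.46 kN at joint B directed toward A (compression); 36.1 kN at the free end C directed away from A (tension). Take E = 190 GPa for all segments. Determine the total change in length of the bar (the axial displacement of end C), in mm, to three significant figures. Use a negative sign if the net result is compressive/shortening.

0.0987 mm

Internal axial forces (sectioning from the free end, tension +): N_BC = 36.1 kN, N_AB = 31.64 kN.
A_BC = 1340 mm².
δ_AB = 31640·184/(4010·190000) = 0.007641 mm
δ_BC = 36100·642/(1340·190000) = 0.09104 mm
δ = Σδ_i = 0.09868 mm.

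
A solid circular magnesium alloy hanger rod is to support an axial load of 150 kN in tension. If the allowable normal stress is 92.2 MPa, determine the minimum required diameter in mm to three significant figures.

45.5 mm

Required area A ≥ P/σ_allow = 150000/92.2 = 1627 mm².
For a solid circular section, d ≥ √(4A/π) = 45.51 mm.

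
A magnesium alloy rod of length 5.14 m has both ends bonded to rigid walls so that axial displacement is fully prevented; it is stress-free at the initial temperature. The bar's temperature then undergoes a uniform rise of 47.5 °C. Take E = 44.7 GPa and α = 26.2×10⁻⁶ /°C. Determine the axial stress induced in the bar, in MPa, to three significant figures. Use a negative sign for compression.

Free thermal expansion αLΔT = 26.2e-6 · 5140 · 47.5 = 6.397 mm.
The walls impose strain ε = −(6.397)/5140 = -1.2445e-03; σ = Eε = 44700 · -1.2445e-03 = -55.63 MPa.

-55.6 MPa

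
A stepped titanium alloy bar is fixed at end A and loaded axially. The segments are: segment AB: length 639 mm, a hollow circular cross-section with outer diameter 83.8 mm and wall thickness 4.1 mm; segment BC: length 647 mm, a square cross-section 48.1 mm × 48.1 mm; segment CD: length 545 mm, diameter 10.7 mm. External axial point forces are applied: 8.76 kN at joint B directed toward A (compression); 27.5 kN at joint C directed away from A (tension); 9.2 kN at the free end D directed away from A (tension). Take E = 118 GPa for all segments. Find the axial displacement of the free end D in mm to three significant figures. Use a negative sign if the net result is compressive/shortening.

0.707 mm

Internal axial forces (sectioning from the free end, tension +): N_CD = 9.2 kN, N_BC = 36.7 kN, N_AB = 27.94 kN.
A_AB = 1027 mm².
A_BC = 2314 mm².
A_CD = 89.92 mm².
δ_AB = 27940·639/(1027·118000) = 0.1474 mm
δ_BC = 36700·647/(2314·118000) = 0.08698 mm
δ_CD = 9200·545/(89.92·118000) = 0.4725 mm
δ = Σδ_i = 0.7069 mm.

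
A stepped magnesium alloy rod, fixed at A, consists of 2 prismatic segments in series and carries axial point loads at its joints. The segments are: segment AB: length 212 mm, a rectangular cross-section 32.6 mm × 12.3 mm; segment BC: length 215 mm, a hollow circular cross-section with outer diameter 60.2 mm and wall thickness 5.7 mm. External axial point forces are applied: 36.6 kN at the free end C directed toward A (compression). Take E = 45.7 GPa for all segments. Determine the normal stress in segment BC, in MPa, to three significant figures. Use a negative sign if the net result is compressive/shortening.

-37.5 MPa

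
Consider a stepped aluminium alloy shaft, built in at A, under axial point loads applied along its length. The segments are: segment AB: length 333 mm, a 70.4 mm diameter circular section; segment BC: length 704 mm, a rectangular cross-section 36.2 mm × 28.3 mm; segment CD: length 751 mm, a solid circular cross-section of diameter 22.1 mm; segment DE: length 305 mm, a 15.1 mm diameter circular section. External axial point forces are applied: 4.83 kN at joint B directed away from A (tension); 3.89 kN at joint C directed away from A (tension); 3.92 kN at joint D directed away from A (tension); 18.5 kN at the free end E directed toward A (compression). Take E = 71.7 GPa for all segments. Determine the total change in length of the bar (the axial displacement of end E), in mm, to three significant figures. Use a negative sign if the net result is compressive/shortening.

Internal axial forces (sectioning from the free end, tension +): N_DE = -18.5 kN, N_CD = -14.58 kN, N_BC = -10.69 kN, N_AB = -5.86 kN.
A_AB = 3893 mm².
A_BC = 1024 mm².
A_CD = 383.6 mm².
A_DE = 179.1 mm².
δ_AB = -5860·333/(3893·71700) = -0.006992 mm
δ_BC = -10690·704/(1024·71700) = -0.1025 mm
δ_CD = -14580·751/(383.6·71700) = -0.3981 mm
δ_DE = -18500·305/(179.1·71700) = -0.4394 mm
δ = Σδ_i = -0.947 mm.

-0.947 mm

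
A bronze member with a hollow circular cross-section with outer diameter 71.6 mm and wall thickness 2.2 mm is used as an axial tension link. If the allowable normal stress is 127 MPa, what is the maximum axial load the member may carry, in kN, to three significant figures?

A = 479.7 mm².
P_max = σ_allow · A = 127 · 479.7 = 60920 N = 60.92 kN.

60.9 kN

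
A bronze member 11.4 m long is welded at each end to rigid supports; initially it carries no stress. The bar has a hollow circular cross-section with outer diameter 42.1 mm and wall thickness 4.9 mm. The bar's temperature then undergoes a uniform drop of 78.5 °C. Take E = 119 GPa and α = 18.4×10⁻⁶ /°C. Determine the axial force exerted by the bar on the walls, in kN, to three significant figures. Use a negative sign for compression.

98.4 kN

Free thermal expansion αLΔT = 18.4e-6 · 11400 · -78.5 = -16.47 mm.
The walls impose strain ε = −(-16.47)/11400 = 1.4444e-03; σ = Eε = 119000 · 1.4444e-03 = 171.9 MPa.
Wall reaction R = σ·A = 171.9·572.6 = 98430 N = 98.43 kN.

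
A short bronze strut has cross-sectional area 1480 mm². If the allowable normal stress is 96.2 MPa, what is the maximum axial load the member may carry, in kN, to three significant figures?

142 kN

P_max = σ_allow · A = 96.2 · 1480 = 142400 N = 142.4 kN.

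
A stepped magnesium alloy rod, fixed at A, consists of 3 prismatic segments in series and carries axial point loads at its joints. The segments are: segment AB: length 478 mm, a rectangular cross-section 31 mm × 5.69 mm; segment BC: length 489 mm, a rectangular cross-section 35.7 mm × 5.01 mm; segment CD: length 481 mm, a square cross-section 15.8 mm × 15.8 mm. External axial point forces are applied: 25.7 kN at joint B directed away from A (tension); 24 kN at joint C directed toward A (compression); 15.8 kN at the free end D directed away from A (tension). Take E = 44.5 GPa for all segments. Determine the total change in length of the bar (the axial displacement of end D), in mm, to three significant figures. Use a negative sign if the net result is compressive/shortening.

1.25 mm

Internal axial forces (sectioning from the free end, tension +): N_CD = 15.8 kN, N_BC = -8.2 kN, N_AB = 17.5 kN.
A_AB = 176.4 mm².
A_BC = 178.9 mm².
A_CD = 249.6 mm².
δ_AB = 17500·478/(176.4·44500) = 1.066 mm
δ_BC = -8200·489/(178.9·44500) = -0.5038 mm
δ_CD = 15800·481/(249.6·44500) = 0.6841 mm
δ = Σδ_i = 1.246 mm.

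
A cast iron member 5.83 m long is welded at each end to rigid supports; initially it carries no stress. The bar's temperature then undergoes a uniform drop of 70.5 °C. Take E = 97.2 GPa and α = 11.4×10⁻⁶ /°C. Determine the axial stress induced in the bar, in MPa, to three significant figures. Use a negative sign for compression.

Free thermal expansion αLΔT = 11.4e-6 · 5830 · -70.5 = -4.686 mm.
The walls impose strain ε = −(-4.686)/5830 = 8.0370e-04; σ = Eε = 97200 · 8.0370e-04 = 78.12 MPa.

78.1 MPa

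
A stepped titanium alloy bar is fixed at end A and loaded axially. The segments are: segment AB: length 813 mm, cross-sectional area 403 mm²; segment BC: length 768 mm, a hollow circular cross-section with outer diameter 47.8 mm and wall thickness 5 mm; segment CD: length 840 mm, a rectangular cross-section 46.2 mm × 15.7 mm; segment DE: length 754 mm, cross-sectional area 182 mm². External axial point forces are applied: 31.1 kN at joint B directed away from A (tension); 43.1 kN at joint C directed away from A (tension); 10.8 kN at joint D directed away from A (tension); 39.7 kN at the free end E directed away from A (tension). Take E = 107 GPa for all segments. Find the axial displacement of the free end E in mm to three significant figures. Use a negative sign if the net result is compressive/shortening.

Internal axial forces (sectioning from the free end, tension +): N_DE = 39.7 kN, N_CD = 50.5 kN, N_BC = 93.6 kN, N_AB = 124.7 kN.
A_BC = 672.3 mm².
A_CD = 725.3 mm².
δ_AB = 124700·813/(403·107000) = 2.351 mm
δ_BC = 93600·768/(672.3·107000) = 0.9993 mm
δ_CD = 50500·840/(725.3·107000) = 0.5466 mm
δ_DE = 39700·754/(182·107000) = 1.537 mm
δ = Σδ_i = 5.434 mm.

5.43 mm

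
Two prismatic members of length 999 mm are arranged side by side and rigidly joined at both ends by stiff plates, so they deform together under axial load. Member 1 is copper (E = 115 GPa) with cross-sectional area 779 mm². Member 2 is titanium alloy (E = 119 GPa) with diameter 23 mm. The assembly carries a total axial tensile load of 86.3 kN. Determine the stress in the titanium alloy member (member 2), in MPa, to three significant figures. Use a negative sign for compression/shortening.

A_2 = 415.5 mm².
Equal strain + equilibrium ⇒ each member carries load in proportion to AE: A₁E₁ = 89580000 N, A₂E₂ = 49440000 N, ΣAE = 139000000 N.
σ₂ = P·E₂/ΣAE = 86300·119000/139000000 = 73.87 MPa.

73.9 MPa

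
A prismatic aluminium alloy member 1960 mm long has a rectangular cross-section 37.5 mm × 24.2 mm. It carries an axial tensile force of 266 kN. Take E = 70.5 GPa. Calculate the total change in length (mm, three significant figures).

A = 907.5 mm².
δ_mech = NL/(AE) = 266000·1960/(907.5·70500) = 8.149 mm.

8.15 mm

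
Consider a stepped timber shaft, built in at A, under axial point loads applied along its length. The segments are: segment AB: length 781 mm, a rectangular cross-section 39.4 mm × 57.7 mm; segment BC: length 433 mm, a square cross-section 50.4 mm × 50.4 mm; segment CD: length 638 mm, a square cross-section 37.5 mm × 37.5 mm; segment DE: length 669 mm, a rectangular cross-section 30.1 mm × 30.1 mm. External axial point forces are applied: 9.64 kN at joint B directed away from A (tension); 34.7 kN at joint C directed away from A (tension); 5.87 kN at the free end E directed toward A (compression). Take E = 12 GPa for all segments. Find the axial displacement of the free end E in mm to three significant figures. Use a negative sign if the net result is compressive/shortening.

0.928 mm

Internal axial forces (sectioning from the free end, tension +): N_DE = -5.87 kN, N_CD = -5.87 kN, N_BC = 28.83 kN, N_AB = 38.47 kN.
A_AB = 2273 mm².
A_BC = 2540 mm².
A_CD = 1406 mm².
A_DE = 906 mm².
δ_AB = 38470·781/(2273·12000) = 1.101 mm
δ_BC = 28830·433/(2540·12000) = 0.4095 mm
δ_CD = -5870·638/(1406·12000) = -0.2219 mm
δ_DE = -5870·669/(906·12000) = -0.3612 mm
δ = Σδ_i = 0.9277 mm.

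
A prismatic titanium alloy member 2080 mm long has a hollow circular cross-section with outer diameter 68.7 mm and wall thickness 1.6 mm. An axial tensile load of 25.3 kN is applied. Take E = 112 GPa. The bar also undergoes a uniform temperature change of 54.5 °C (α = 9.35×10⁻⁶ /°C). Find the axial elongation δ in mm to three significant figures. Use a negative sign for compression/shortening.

2.45 mm

A = 337.3 mm².
δ_mech = NL/(AE) = 25300·2080/(337.3·112000) = 1.393 mm.
δ_thermal = αLΔT = 9.35e-6·2080·54.5 = 1.06 mm.
δ = δ_mech + δ_thermal = 2.453 mm.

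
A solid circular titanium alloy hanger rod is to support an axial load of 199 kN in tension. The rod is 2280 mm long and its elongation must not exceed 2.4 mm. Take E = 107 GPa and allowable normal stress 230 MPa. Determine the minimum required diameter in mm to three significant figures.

47.4 mm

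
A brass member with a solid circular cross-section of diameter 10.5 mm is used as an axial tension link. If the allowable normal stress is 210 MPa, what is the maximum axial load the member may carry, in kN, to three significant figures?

18.2 kN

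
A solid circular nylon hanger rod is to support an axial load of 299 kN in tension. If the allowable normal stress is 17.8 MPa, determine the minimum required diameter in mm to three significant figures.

146 mm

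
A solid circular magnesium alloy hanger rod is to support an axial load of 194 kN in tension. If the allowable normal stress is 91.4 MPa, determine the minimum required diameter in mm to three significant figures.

Required area A ≥ P/σ_allow = 194000/91.4 = 2123 mm².
For a solid circular section, d ≥ √(4A/π) = 51.99 mm.

52.0 mm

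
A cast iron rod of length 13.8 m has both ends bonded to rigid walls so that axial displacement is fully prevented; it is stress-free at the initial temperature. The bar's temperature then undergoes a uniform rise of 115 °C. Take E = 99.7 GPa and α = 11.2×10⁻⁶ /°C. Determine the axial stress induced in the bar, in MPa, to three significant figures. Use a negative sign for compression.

-128 MPa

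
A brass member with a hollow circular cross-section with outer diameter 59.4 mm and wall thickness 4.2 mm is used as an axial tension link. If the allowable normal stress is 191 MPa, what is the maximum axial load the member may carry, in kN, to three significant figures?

A = 728.3 mm².
P_max = σ_allow · A = 191 · 728.3 = 139100 N = 139.1 kN.

139 kN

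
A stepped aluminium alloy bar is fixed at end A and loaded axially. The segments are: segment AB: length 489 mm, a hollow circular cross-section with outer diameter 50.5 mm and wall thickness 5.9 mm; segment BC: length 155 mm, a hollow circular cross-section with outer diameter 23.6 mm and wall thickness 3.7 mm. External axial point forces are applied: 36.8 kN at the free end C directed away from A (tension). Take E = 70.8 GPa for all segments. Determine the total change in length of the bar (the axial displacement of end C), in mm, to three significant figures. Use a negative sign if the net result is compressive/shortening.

Internal axial forces (sectioning from the free end, tension +): N_BC = 36.8 kN, N_AB = 36.8 kN.
A_AB = 826.7 mm².
A_BC = 231.3 mm².
δ_AB = 36800·489/(826.7·70800) = 0.3075 mm
δ_BC = 36800·155/(231.3·70800) = 0.3483 mm
δ = Σδ_i = 0.6557 mm.

0.656 mm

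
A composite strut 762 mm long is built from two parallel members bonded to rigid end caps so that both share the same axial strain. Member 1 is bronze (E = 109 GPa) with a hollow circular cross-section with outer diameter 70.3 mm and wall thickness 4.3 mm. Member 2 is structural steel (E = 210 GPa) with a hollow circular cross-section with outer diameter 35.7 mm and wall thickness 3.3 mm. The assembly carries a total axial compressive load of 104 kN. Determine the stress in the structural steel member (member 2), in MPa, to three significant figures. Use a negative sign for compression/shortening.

A_1 = 891.6 mm².
A_2 = 335.9 mm².
Equal strain + equilibrium ⇒ each member carries load in proportion to AE: A₁E₁ = 97180000 N, A₂E₂ = 70540000 N, ΣAE = 167700000 N.
σ₂ = P·E₂/ΣAE = -104000·210000/167700000 = -130.2 MPa.

-130 MPa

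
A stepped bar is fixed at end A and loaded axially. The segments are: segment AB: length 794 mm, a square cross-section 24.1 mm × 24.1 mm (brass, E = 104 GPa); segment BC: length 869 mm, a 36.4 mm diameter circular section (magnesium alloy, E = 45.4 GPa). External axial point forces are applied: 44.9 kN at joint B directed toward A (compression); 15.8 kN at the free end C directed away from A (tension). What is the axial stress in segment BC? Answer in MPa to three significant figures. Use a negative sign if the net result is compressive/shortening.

15.2 MPa

Internal axial forces (sectioning from the free end, tension +): N_BC = 15.8 kN, N_AB = -29.1 kN.
A_BC = 1041 mm².
σ_BC = N_BC/A_BC = 15800/1041 = 15.18 MPa.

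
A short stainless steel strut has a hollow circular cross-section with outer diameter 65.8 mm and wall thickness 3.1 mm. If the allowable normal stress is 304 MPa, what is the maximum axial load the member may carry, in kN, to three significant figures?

A = 610.6 mm².
P_max = σ_allow · A = 304 · 610.6 = 185600 N = 185.6 kN.

186 kN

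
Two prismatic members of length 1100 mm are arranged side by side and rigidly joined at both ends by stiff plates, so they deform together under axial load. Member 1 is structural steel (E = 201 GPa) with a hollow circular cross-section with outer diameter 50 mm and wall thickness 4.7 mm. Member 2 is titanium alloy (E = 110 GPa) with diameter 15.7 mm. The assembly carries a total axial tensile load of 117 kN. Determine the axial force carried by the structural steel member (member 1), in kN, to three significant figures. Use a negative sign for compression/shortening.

A_1 = 668.9 mm².
A_2 = 193.6 mm².
Equal strain + equilibrium ⇒ each member carries load in proportion to AE: A₁E₁ = 134400000 N, A₂E₂ = 21300000 N, ΣAE = 155700000 N.
F₁ = P·A₁E₁/ΣAE = 117000·134400000/155700000 = 101000 N.

101 kN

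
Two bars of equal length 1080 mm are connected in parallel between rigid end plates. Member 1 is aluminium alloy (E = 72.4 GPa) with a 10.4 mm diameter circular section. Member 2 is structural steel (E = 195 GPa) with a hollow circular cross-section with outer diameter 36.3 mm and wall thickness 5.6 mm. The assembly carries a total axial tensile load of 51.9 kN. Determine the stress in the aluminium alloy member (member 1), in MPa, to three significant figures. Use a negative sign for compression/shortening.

A_1 = 84.95 mm².
A_2 = 540.1 mm².
Equal strain + equilibrium ⇒ each member carries load in proportion to AE: A₁E₁ = 6150000 N, A₂E₂ = 105300000 N, ΣAE = 111500000 N.
σ₁ = P·E₁/ΣAE = 51900·72400/111500000 = 33.71 MPa.

33.7 MPa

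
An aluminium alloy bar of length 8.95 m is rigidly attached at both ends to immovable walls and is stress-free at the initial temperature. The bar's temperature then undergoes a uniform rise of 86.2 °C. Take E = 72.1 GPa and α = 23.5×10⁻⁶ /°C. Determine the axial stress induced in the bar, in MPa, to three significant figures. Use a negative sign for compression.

-146 MPa

Free thermal expansion αLΔT = 23.5e-6 · 8950 · 86.2 = 18.13 mm.
The walls impose strain ε = −(18.13)/8950 = -2.0257e-03; σ = Eε = 72100 · -2.0257e-03 = -146.1 MPa.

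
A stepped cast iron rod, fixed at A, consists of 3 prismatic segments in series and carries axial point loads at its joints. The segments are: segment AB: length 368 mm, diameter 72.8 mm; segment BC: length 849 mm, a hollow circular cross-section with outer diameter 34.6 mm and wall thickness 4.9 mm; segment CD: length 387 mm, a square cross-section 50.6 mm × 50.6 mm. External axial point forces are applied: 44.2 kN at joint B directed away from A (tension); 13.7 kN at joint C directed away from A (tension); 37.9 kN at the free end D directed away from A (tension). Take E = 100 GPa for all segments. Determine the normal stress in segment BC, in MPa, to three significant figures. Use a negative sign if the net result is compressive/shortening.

Internal axial forces (sectioning from the free end, tension +): N_CD = 37.9 kN, N_BC = 51.6 kN, N_AB = 95.8 kN.
A_BC = 457.2 mm².
σ_BC = N_BC/A_BC = 51600/457.2 = 112.9 MPa.

113 MPa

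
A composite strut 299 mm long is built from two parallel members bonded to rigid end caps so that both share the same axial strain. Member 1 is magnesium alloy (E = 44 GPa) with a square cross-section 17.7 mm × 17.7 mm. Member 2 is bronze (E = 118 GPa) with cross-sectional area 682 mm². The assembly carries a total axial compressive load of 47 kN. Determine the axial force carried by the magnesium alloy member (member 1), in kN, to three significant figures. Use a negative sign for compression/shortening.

-6.87 kN

A_1 = 313.3 mm².
Equal strain + equilibrium ⇒ each member carries load in proportion to AE: A₁E₁ = 13780000 N, A₂E₂ = 80480000 N, ΣAE = 94260000 N.
F₁ = P·A₁E₁/ΣAE = -47000·13780000/94260000 = -6873 N.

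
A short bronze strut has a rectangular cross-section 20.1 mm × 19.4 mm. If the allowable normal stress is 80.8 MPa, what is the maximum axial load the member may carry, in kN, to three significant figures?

31.5 kN

A = 389.9 mm².
P_max = σ_allow · A = 80.8 · 389.9 = 31510 N = 31.51 kN.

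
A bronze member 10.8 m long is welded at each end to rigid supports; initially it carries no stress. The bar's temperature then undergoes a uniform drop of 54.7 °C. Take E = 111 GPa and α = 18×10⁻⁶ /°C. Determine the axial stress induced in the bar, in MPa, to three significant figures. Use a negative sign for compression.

109 MPa

Free thermal expansion αLΔT = 18e-6 · 10800 · -54.7 = -10.63 mm.
The walls impose strain ε = −(-10.63)/10800 = 9.8460e-04; σ = Eε = 111000 · 9.8460e-04 = 109.3 MPa.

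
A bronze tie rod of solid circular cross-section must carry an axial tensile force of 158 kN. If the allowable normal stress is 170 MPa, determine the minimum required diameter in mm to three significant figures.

Required area A ≥ P/σ_allow = 158000/170 = 929.4 mm².
For a solid circular section, d ≥ √(4A/π) = 34.4 mm.

34.4 mm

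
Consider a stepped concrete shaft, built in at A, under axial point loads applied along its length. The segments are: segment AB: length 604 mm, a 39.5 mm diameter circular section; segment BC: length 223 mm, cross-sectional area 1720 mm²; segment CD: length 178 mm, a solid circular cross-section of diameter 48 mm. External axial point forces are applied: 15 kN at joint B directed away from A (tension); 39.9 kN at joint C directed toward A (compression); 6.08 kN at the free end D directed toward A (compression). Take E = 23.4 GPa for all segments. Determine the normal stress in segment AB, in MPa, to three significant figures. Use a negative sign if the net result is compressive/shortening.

Internal axial forces (sectioning from the free end, tension +): N_CD = -6.08 kN, N_BC = -45.98 kN, N_AB = -30.98 kN.
A_AB = 1225 mm².
σ_AB = N_AB/A_AB = -30980/1225 = -25.28 MPa.

-25.3 MPa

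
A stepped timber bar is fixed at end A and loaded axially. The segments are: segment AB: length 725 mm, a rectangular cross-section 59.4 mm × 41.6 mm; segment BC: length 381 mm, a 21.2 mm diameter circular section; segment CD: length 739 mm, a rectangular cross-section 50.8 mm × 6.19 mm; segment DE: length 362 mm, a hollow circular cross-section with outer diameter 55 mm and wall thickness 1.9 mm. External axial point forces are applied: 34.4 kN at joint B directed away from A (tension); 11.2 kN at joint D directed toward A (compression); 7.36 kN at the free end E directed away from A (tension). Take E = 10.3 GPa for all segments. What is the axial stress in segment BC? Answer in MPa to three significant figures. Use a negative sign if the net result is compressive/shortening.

Internal axial forces (sectioning from the free end, tension +): N_DE = 7.36 kN, N_CD = -3.84 kN, N_BC = -3.84 kN, N_AB = 30.56 kN.
A_BC = 353 mm².
σ_BC = N_BC/A_BC = -3840/353 = -10.88 MPa.

-10.9 MPa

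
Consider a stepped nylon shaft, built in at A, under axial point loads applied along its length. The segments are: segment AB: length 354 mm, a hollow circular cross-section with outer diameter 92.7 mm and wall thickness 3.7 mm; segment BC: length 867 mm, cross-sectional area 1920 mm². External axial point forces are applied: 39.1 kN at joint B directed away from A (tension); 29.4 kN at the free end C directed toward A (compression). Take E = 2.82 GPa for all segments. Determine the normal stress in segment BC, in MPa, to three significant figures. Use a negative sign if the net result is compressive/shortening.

-15.3 MPa

Internal axial forces (sectioning from the free end, tension +): N_BC = -29.4 kN, N_AB = 9.7 kN.
σ_BC = N_BC/A_BC = -29400/1920 = -15.31 MPa.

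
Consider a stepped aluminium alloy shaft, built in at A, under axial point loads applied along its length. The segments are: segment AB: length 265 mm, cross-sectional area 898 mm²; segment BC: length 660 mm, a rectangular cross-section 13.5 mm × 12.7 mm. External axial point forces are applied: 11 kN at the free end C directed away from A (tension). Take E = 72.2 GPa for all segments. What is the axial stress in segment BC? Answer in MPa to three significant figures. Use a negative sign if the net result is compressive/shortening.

Internal axial forces (sectioning from the free end, tension +): N_BC = 11 kN, N_AB = 11 kN.
A_BC = 171.4 mm².
σ_BC = N_BC/A_BC = 11000/171.4 = 64.16 MPa.

64.2 MPa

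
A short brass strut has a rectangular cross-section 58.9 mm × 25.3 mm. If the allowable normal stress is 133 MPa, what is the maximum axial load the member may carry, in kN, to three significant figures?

198 kN

A = 1490 mm².
P_max = σ_allow · A = 133 · 1490 = 198200 N = 198.2 kN.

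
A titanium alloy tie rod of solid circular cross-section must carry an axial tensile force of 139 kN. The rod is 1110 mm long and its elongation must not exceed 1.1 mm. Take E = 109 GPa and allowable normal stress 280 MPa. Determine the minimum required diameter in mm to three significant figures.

Required area A ≥ P/σ_allow = 139000/280 = 496.4 mm².
For a solid circular section, d ≥ √(4A/π) = 25.14 mm.
Elongation limit: A ≥ PL/(Eδ_allow) = 139000·1110/(109000·1.1) = 1287 mm² ⇒ d ≥ 40.48 mm.
The elongation limit governs.

40.5 mm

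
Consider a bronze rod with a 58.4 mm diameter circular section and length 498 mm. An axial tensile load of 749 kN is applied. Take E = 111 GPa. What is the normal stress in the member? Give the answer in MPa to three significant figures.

A = 2679 mm².
σ = N/A = 749000/2679 = 279.6 MPa.

280 MPa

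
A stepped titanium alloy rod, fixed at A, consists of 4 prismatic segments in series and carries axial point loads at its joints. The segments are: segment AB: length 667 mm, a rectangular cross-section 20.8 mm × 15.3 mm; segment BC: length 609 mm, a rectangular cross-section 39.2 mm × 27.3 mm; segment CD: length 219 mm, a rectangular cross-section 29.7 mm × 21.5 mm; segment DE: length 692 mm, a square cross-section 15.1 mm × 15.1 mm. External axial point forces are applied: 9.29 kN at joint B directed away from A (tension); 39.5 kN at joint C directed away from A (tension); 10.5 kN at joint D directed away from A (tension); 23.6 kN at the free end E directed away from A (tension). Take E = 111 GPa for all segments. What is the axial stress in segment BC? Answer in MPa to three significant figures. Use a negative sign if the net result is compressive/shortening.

68.8 MPa

Internal axial forces (sectioning from the free end, tension +): N_DE = 23.6 kN, N_CD = 34.1 kN, N_BC = 73.6 kN, N_AB = 82.89 kN.
A_BC = 1070 mm².
σ_BC = N_BC/A_BC = 73600/1070 = 68.77 MPa.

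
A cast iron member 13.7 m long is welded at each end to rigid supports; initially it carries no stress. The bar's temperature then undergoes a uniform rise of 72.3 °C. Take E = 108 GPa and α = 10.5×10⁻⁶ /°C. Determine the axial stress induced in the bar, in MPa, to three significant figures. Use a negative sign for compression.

Free thermal expansion αLΔT = 10.5e-6 · 13700 · 72.3 = 10.4 mm.
The walls impose strain ε = −(10.4)/13700 = -7.5915e-04; σ = Eε = 108000 · -7.5915e-04 = -81.99 MPa.

-82.0 MPa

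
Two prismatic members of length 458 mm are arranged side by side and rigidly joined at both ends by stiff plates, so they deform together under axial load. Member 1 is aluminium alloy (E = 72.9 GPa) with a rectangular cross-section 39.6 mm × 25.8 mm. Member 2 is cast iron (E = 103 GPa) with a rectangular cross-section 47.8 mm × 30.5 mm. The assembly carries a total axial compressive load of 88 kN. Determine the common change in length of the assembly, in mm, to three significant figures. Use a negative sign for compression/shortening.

-0.179 mm

A_1 = 1022 mm².
A_2 = 1458 mm².
Equal strain + equilibrium ⇒ each member carries load in proportion to AE: A₁E₁ = 74480000 N, A₂E₂ = 150200000 N, ΣAE = 224600000 N.
δ = PL/ΣAE = -88000·458/224600000 = -0.1794 mm.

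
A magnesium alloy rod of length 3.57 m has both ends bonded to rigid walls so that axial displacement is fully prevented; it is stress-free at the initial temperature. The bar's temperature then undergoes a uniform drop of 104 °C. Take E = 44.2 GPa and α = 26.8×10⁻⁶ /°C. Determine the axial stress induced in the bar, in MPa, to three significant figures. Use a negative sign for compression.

Free thermal expansion αLΔT = 26.8e-6 · 3570 · -104 = -9.95 mm.
The walls impose strain ε = −(-9.95)/3570 = 2.7872e-03; σ = Eε = 44200 · 2.7872e-03 = 123.2 MPa.

123 MPa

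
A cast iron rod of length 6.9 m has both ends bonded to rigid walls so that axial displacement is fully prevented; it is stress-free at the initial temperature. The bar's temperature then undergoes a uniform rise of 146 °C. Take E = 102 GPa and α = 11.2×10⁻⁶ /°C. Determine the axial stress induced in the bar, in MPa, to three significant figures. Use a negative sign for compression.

-167 MPa

Free thermal expansion αLΔT = 11.2e-6 · 6900 · 146 = 11.28 mm.
The walls impose strain ε = −(11.28)/6900 = -1.6352e-03; σ = Eε = 102000 · -1.6352e-03 = -166.8 MPa.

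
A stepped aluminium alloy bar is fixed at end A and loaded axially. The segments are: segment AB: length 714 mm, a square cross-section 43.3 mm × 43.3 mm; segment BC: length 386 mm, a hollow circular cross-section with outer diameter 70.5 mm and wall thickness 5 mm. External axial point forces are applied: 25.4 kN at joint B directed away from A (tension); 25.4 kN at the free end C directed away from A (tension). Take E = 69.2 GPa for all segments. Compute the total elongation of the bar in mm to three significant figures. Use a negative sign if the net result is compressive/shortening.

Internal axial forces (sectioning from the free end, tension +): N_BC = 25.4 kN, N_AB = 50.8 kN.
A_AB = 1875 mm².
A_BC = 1029 mm².
δ_AB = 50800·714/(1875·69200) = 0.2796 mm
δ_BC = 25400·386/(1029·69200) = 0.1377 mm
δ = Σδ_i = 0.4173 mm.

0.417 mm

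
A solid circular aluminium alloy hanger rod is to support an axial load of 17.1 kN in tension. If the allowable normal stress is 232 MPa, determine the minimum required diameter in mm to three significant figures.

Required area A ≥ P/σ_allow = 17100/232 = 73.71 mm².
For a solid circular section, d ≥ √(4A/π) = 9.687 mm.

9.69 mm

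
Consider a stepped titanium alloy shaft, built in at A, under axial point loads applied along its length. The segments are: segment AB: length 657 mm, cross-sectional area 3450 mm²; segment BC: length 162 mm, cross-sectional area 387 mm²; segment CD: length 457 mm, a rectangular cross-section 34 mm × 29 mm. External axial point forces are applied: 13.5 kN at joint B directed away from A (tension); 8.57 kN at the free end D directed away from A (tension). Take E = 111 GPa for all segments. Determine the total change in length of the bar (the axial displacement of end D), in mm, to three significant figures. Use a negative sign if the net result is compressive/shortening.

0.106 mm

Internal axial forces (sectioning from the free end, tension +): N_CD = 8.57 kN, N_BC = 8.57 kN, N_AB = 22.07 kN.
A_CD = 986 mm².
δ_AB = 22070·657/(3450·111000) = 0.03786 mm
δ_BC = 8570·162/(387·111000) = 0.03232 mm
δ_CD = 8570·457/(986·111000) = 0.03578 mm
δ = Σδ_i = 0.106 mm.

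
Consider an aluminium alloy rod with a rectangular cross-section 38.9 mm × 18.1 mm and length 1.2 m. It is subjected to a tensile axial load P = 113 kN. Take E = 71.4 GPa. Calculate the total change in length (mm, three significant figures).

A = 704.1 mm².
δ_mech = NL/(AE) = 113000·1200/(704.1·71400) = 2.697 mm.

2.70 mm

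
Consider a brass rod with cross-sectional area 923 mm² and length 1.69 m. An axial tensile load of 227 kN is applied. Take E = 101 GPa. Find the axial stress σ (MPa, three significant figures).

σ = N/A = 227000/923 = 245.9 MPa.

246 MPa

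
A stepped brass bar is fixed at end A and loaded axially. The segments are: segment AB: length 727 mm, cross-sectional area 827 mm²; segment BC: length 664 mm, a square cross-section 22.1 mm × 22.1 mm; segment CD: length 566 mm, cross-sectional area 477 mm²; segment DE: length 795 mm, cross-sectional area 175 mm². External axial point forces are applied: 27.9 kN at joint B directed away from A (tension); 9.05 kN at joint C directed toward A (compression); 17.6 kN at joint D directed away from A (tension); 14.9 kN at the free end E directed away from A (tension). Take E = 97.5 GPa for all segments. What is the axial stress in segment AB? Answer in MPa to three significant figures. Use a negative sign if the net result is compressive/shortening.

62.1 MPa

Internal axial forces (sectioning from the free end, tension +): N_DE = 14.9 kN, N_CD = 32.5 kN, N_BC = 23.45 kN, N_AB = 51.35 kN.
σ_AB = N_AB/A_AB = 51350/827 = 62.09 MPa.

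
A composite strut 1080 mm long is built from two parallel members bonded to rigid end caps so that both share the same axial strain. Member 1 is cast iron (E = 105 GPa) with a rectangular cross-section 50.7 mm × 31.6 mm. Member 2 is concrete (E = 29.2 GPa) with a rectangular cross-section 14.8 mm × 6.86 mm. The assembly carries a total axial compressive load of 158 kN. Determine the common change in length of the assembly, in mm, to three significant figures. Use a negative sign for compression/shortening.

-0.997 mm

A_1 = 1602 mm².
A_2 = 101.5 mm².
Equal strain + equilibrium ⇒ each member carries load in proportion to AE: A₁E₁ = 168200000 N, A₂E₂ = 2965000 N, ΣAE = 171200000 N.
δ = PL/ΣAE = -158000·1080/171200000 = -0.9968 mm.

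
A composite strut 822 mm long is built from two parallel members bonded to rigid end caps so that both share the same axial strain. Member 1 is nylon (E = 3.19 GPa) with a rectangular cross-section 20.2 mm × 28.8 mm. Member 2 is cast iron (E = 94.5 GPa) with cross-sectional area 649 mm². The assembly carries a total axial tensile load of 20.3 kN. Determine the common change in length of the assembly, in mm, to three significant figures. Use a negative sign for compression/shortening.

0.264 mm

A_1 = 581.8 mm².
Equal strain + equilibrium ⇒ each member carries load in proportion to AE: A₁E₁ = 1856000 N, A₂E₂ = 61330000 N, ΣAE = 63190000 N.
δ = PL/ΣAE = 20300·822/63190000 = 0.2641 mm.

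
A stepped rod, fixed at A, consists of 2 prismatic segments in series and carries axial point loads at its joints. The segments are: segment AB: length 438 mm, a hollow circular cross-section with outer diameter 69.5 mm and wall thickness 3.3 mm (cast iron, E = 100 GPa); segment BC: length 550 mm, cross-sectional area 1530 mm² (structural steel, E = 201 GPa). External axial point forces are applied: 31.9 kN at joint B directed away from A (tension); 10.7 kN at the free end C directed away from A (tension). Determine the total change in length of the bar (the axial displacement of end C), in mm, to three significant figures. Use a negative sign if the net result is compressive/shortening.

0.291 mm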